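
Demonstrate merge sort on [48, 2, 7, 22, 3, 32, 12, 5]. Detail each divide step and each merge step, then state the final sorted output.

Merge sort trace:

Split: [48, 2, 7, 22, 3, 32, 12, 5] -> [48, 2, 7, 22] and [3, 32, 12, 5]
  Split: [48, 2, 7, 22] -> [48, 2] and [7, 22]
    Split: [48, 2] -> [48] and [2]
    Merge: [48] + [2] -> [2, 48]
    Split: [7, 22] -> [7] and [22]
    Merge: [7] + [22] -> [7, 22]
  Merge: [2, 48] + [7, 22] -> [2, 7, 22, 48]
  Split: [3, 32, 12, 5] -> [3, 32] and [12, 5]
    Split: [3, 32] -> [3] and [32]
    Merge: [3] + [32] -> [3, 32]
    Split: [12, 5] -> [12] and [5]
    Merge: [12] + [5] -> [5, 12]
  Merge: [3, 32] + [5, 12] -> [3, 5, 12, 32]
Merge: [2, 7, 22, 48] + [3, 5, 12, 32] -> [2, 3, 5, 7, 12, 22, 32, 48]

Final sorted array: [2, 3, 5, 7, 12, 22, 32, 48]

The merge sort proceeds by recursively splitting the array and merging sorted halves.
After all merges, the sorted array is [2, 3, 5, 7, 12, 22, 32, 48].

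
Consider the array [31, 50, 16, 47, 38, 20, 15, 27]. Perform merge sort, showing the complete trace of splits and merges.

Merge sort trace:

Split: [31, 50, 16, 47, 38, 20, 15, 27] -> [31, 50, 16, 47] and [38, 20, 15, 27]
  Split: [31, 50, 16, 47] -> [31, 50] and [16, 47]
    Split: [31, 50] -> [31] and [50]
    Merge: [31] + [50] -> [31, 50]
    Split: [16, 47] -> [16] and [47]
    Merge: [16] + [47] -> [16, 47]
  Merge: [31, 50] + [16, 47] -> [16, 31, 47, 50]
  Split: [38, 20, 15, 27] -> [38, 20] and [15, 27]
    Split: [38, 20] -> [38] and [20]
    Merge: [38] + [20] -> [20, 38]
    Split: [15, 27] -> [15] and [27]
    Merge: [15] + [27] -> [15, 27]
  Merge: [20, 38] + [15, 27] -> [15, 20, 27, 38]
Merge: [16, 31, 47, 50] + [15, 20, 27, 38] -> [15, 16, 20, 27, 31, 38, 47, 50]

Final sorted array: [15, 16, 20, 27, 31, 38, 47, 50]

The merge sort proceeds by recursively splitting the array and merging sorted halves.
After all merges, the sorted array is [15, 16, 20, 27, 31, 38, 47, 50].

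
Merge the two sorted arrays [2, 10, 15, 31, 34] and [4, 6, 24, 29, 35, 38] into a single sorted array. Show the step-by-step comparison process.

Merging process:

Compare 2 vs 4: take 2 from left. Merged: [2]
Compare 10 vs 4: take 4 from right. Merged: [2, 4]
Compare 10 vs 6: take 6 from right. Merged: [2, 4, 6]
Compare 10 vs 24: take 10 from left. Merged: [2, 4, 6, 10]
Compare 15 vs 24: take 15 from left. Merged: [2, 4, 6, 10, 15]
Compare 31 vs 24: take 24 from right. Merged: [2, 4, 6, 10, 15, 24]
Compare 31 vs 29: take 29 from right. Merged: [2, 4, 6, 10, 15, 24, 29]
Compare 31 vs 35: take 31 from left. Merged: [2, 4, 6, 10, 15, 24, 29, 31]
Compare 34 vs 35: take 34 from left. Merged: [2, 4, 6, 10, 15, 24, 29, 31, 34]
Append remaining from right: [35, 38]. Merged: [2, 4, 6, 10, 15, 24, 29, 31, 34, 35, 38]

Final merged array: [2, 4, 6, 10, 15, 24, 29, 31, 34, 35, 38]
Total comparisons: 9

The merged array is [2, 4, 6, 10, 15, 24, 29, 31, 34, 35, 38], requiring 9 comparisons. The merge step runs in O(n) time where n is the total number of elements.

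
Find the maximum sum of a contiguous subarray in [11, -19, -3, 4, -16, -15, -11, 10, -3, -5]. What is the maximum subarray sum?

Using Kadane's algorithm on [11, -19, -3, 4, -16, -15, -11, 10, -3, -5]:

Scanning through the array:
Position 1 (value -19): max_ending_here = -8, max_so_far = 11
Position 2 (value -3): max_ending_here = -3, max_so_far = 11
Position 3 (value 4): max_ending_here = 4, max_so_far = 11
Position 4 (value -16): max_ending_here = -12, max_so_far = 11
Position 5 (value -15): max_ending_here = -15, max_so_far = 11
Position 6 (value -11): max_ending_here = -11, max_so_far = 11
Position 7 (value 10): max_ending_here = 10, max_so_far = 11
Position 8 (value -3): max_ending_here = 7, max_so_far = 11
Position 9 (value -5): max_ending_here = 2, max_so_far = 11

Maximum subarray: [11]
Maximum sum: 11

The maximum subarray is [11] with sum 11. This subarray runs from index 0 to index 0.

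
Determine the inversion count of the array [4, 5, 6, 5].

Finding inversions in [4, 5, 6, 5]:

(2, 3): arr[2]=6 > arr[3]=5

Total inversions: 1

The array has 1 inversion(s): (2,3). Each pair (i,j) satisfies i < j and arr[i] > arr[j].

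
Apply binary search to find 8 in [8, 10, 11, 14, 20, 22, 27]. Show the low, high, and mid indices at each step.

Binary search for 8 in [8, 10, 11, 14, 20, 22, 27]:

lo=0, hi=6, mid=3, arr[mid]=14 -> 14 > 8, search left half
lo=0, hi=2, mid=1, arr[mid]=10 -> 10 > 8, search left half
lo=0, hi=0, mid=0, arr[mid]=8 -> Found target at index 0!

Binary search finds 8 at index 0 after 3 comparisons. The search repeatedly halves the search space by comparing with the middle element.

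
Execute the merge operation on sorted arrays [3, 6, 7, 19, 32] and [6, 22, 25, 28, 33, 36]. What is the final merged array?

Merging process:

Compare 3 vs 6: take 3 from left. Merged: [3]
Compare 6 vs 6: take 6 from left. Merged: [3, 6]
Compare 7 vs 6: take 6 from right. Merged: [3, 6, 6]
Compare 7 vs 22: take 7 from left. Merged: [3, 6, 6, 7]
Compare 19 vs 22: take 19 from left. Merged: [3, 6, 6, 7, 19]
Compare 32 vs 22: take 22 from right. Merged: [3, 6, 6, 7, 19, 22]
Compare 32 vs 25: take 25 from right. Merged: [3, 6, 6, 7, 19, 22, 25]
Compare 32 vs 28: take 28 from right. Merged: [3, 6, 6, 7, 19, 22, 25, 28]
Compare 32 vs 33: take 32 from left. Merged: [3, 6, 6, 7, 19, 22, 25, 28, 32]
Append remaining from right: [33, 36]. Merged: [3, 6, 6, 7, 19, 22, 25, 28, 32, 33, 36]

Final merged array: [3, 6, 6, 7, 19, 22, 25, 28, 32, 33, 36]
Total comparisons: 9

The merged array is [3, 6, 6, 7, 19, 22, 25, 28, 32, 33, 36], requiring 9 comparisons. The merge step runs in O(n) time where n is the total number of elements.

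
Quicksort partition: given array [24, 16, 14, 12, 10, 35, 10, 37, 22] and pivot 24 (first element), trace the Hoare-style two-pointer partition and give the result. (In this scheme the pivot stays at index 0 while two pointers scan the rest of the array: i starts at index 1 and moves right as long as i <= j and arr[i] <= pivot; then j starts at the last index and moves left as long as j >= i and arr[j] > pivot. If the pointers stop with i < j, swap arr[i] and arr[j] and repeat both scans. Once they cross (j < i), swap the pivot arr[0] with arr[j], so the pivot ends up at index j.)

Hoare-style two-pointer partition with pivot = 24:

Initial array: [24, 16, 14, 12, 10, 35, 10, 37, 22]

Pointers start at i = 1, j = 8.
i stops at index 5 (arr[5]=35 > 24), j stops at index 8 (arr[8]=22 <= 24): swap arr[5] and arr[8], array becomes [24, 16, 14, 12, 10, 22, 10, 37, 35]
i ends at 7, j ends at 6: the pointers have crossed (j < i), so scanning stops.

Swap pivot arr[0] with arr[6] to place pivot at position 6: [10, 16, 14, 12, 10, 22, 24, 37, 35]
Pivot position: 6

After partitioning with pivot 24, the array becomes [10, 16, 14, 12, 10, 22, 24, 37, 35]. The pivot is placed at index 6. All elements to the left of the pivot are <= 24, and all elements to the right are > 24.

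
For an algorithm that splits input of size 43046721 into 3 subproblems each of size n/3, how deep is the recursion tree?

For divide and conquer with division factor 3:

Problem sizes at each level:
Level 0: 43046721
Level 1: 14348907
Level 2: 4782969
Level 3: 1594323
Level 4: 531441
Level 5: 177147
Level 6: 59049
Level 7: 19683
Level 8: 6561
Level 9: 2187
Level 10: 729
Level 11: 243
Level 12: 81
Level 13: 27
Level 14: 9
Level 15: 3
Level 16: 1

The root is level 0 and the size-1 base case is level 16 (the tree spans levels 0 through 16, i.e. 17 levels counting the root), so the depth is the number of divisions: log_3(43046721) = 16

The recursion tree depth is log_3(43046721) = 16. At each level, the problem size is divided by 3, so it takes 16 divisions to reduce to a base case of size 1. The algorithm makes 3 recursive calls at each level.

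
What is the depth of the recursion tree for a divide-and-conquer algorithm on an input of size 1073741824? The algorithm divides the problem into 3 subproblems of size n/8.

For divide and conquer with division factor 8:

Problem sizes at each level:
Level 0: 1073741824
Level 1: 134217728
Level 2: 16777216
Level 3: 2097152
Level 4: 262144
Level 5: 32768
Level 6: 4096
Level 7: 512
Level 8: 64
Level 9: 8
Level 10: 1

The root is level 0 and the size-1 base case is level 10 (the tree spans levels 0 through 10, i.e. 11 levels counting the root), so the depth is the number of divisions: log_8(1073741824) = 10

The recursion tree depth is log_8(1073741824) = 10. At each level, the problem size is divided by 8, so it takes 10 divisions to reduce to a base case of size 1. The algorithm makes 3 recursive calls at each level.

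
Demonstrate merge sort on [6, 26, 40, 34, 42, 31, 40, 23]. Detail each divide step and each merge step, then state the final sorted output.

Merge sort trace:

Split: [6, 26, 40, 34, 42, 31, 40, 23] -> [6, 26, 40, 34] and [42, 31, 40, 23]
  Split: [6, 26, 40, 34] -> [6, 26] and [40, 34]
    Split: [6, 26] -> [6] and [26]
    Merge: [6] + [26] -> [6, 26]
    Split: [40, 34] -> [40] and [34]
    Merge: [40] + [34] -> [34, 40]
  Merge: [6, 26] + [34, 40] -> [6, 26, 34, 40]
  Split: [42, 31, 40, 23] -> [42, 31] and [40, 23]
    Split: [42, 31] -> [42] and [31]
    Merge: [42] + [31] -> [31, 42]
    Split: [40, 23] -> [40] and [23]
    Merge: [40] + [23] -> [23, 40]
  Merge: [31, 42] + [23, 40] -> [23, 31, 40, 42]
Merge: [6, 26, 34, 40] + [23, 31, 40, 42] -> [6, 23, 26, 31, 34, 40, 40, 42]

Final sorted array: [6, 23, 26, 31, 34, 40, 40, 42]

The merge sort proceeds by recursively splitting the array and merging sorted halves.
After all merges, the sorted array is [6, 23, 26, 31, 34, 40, 40, 42].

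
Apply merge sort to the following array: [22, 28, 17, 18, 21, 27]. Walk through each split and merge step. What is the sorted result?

Merge sort trace:

Split: [22, 28, 17, 18, 21, 27] -> [22, 28, 17] and [18, 21, 27]
  Split: [22, 28, 17] -> [22] and [28, 17]
    Split: [28, 17] -> [28] and [17]
    Merge: [28] + [17] -> [17, 28]
  Merge: [22] + [17, 28] -> [17, 22, 28]
  Split: [18, 21, 27] -> [18] and [21, 27]
    Split: [21, 27] -> [21] and [27]
    Merge: [21] + [27] -> [21, 27]
  Merge: [18] + [21, 27] -> [18, 21, 27]
Merge: [17, 22, 28] + [18, 21, 27] -> [17, 18, 21, 22, 27, 28]

Final sorted array: [17, 18, 21, 22, 27, 28]

The merge sort proceeds by recursively splitting the array and merging sorted halves.
After all merges, the sorted array is [17, 18, 21, 22, 27, 28].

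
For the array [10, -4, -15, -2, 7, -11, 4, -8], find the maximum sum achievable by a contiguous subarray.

Using Kadane's algorithm on [10, -4, -15, -2, 7, -11, 4, -8]:

Scanning through the array:
Position 1 (value -4): max_ending_here = 6, max_so_far = 10
Position 2 (value -15): max_ending_here = -9, max_so_far = 10
Position 3 (value -2): max_ending_here = -2, max_so_far = 10
Position 4 (value 7): max_ending_here = 7, max_so_far = 10
Position 5 (value -11): max_ending_here = -4, max_so_far = 10
Position 6 (value 4): max_ending_here = 4, max_so_far = 10
Position 7 (value -8): max_ending_here = -4, max_so_far = 10

Maximum subarray: [10]
Maximum sum: 10

The maximum subarray is [10] with sum 10. This subarray runs from index 0 to index 0.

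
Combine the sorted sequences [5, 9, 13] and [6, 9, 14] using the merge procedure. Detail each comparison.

Merging process:

Compare 5 vs 6: take 5 from left. Merged: [5]
Compare 9 vs 6: take 6 from right. Merged: [5, 6]
Compare 9 vs 9: take 9 from left. Merged: [5, 6, 9]
Compare 13 vs 9: take 9 from right. Merged: [5, 6, 9, 9]
Compare 13 vs 14: take 13 from left. Merged: [5, 6, 9, 9, 13]
Append remaining from right: [14]. Merged: [5, 6, 9, 9, 13, 14]

Final merged array: [5, 6, 9, 9, 13, 14]
Total comparisons: 5

The merged array is [5, 6, 9, 9, 13, 14], requiring 5 comparisons. The merge step runs in O(n) time where n is the total number of elements.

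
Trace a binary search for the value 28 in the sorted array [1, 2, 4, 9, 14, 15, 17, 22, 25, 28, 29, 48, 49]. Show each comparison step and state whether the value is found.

Binary search for 28 in [1, 2, 4, 9, 14, 15, 17, 22, 25, 28, 29, 48, 49]:

lo=0, hi=12, mid=6, arr[mid]=17 -> 17 < 28, search right half
lo=7, hi=12, mid=9, arr[mid]=28 -> Found target at index 9!

Binary search finds 28 at index 9 after 2 comparisons. The search repeatedly halves the search space by comparing with the middle element.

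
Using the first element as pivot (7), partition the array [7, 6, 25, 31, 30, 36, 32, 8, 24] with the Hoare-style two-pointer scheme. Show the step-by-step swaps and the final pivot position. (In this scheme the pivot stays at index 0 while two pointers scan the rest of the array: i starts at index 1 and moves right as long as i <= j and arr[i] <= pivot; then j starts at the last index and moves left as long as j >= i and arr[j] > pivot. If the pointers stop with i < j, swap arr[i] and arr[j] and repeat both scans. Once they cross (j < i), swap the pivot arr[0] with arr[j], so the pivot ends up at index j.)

Hoare-style two-pointer partition with pivot = 7:

Initial array: [7, 6, 25, 31, 30, 36, 32, 8, 24]

Pointers start at i = 1, j = 8.
i ends at 2, j ends at 1: the pointers have crossed (j < i), so scanning stops.

Swap pivot arr[0] with arr[1] to place pivot at position 1: [6, 7, 25, 31, 30, 36, 32, 8, 24]
Pivot position: 1

After partitioning with pivot 7, the array becomes [6, 7, 25, 31, 30, 36, 32, 8, 24]. The pivot is placed at index 1. All elements to the left of the pivot are <= 7, and all elements to the right are > 7.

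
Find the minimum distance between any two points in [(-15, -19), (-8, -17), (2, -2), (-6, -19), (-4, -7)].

Computing all pairwise distances among 5 points:

d((-15, -19), (-8, -17)) = 7.2801
d((-15, -19), (2, -2)) = 24.0416
d((-15, -19), (-6, -19)) = 9.0
d((-15, -19), (-4, -7)) = 16.2788
d((-8, -17), (2, -2)) = 18.0278
d((-8, -17), (-6, -19)) = 2.8284 <-- minimum
d((-8, -17), (-4, -7)) = 10.7703
d((2, -2), (-6, -19)) = 18.7883
d((2, -2), (-4, -7)) = 7.8102
d((-6, -19), (-4, -7)) = 12.1655

Closest pair: (-8, -17) and (-6, -19) with distance 2.8284

The closest pair is (-8, -17) and (-6, -19) with Euclidean distance 2.8284. For 5 points, brute-force pairwise comparison is shown above. For large n, the divide-and-conquer algorithm (sort by x, recurse on halves, check the dividing strip) achieves O(n log n).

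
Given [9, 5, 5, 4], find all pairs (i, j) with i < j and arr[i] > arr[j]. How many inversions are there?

Finding inversions in [9, 5, 5, 4]:

(0, 1): arr[0]=9 > arr[1]=5
(0, 2): arr[0]=9 > arr[2]=5
(0, 3): arr[0]=9 > arr[3]=4
(1, 3): arr[1]=5 > arr[3]=4
(2, 3): arr[2]=5 > arr[3]=4

Total inversions: 5

The array has 5 inversion(s): (0,1), (0,2), (0,3), (1,3), (2,3). Each pair (i,j) satisfies i < j and arr[i] > arr[j].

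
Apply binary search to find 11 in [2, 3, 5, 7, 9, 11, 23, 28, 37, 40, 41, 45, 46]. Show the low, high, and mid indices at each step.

Binary search for 11 in [2, 3, 5, 7, 9, 11, 23, 28, 37, 40, 41, 45, 46]:

lo=0, hi=12, mid=6, arr[mid]=23 -> 23 > 11, search left half
lo=0, hi=5, mid=2, arr[mid]=5 -> 5 < 11, search right half
lo=3, hi=5, mid=4, arr[mid]=9 -> 9 < 11, search right half
lo=5, hi=5, mid=5, arr[mid]=11 -> Found target at index 5!

Binary search finds 11 at index 5 after 4 comparisons. The search repeatedly halves the search space by comparing with the middle element.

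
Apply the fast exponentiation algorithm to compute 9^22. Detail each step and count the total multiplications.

Computing 9^22 by squaring (build up from 9^1; each line after the first costs one multiplication):

9^1 = 9
9^2 = (9^1)^2 = 9^2 = 81
9^4 = (9^2)^2 = 81^2 = 6561
9^5 = 9 * 9^4 = 9 * 6561 = 59049
9^10 = (9^5)^2 = 59049^2 = 3486784401
9^11 = 9 * 9^10 = 9 * 3486784401 = 31381059609
9^22 = (9^11)^2 = 31381059609^2 = 984770902183611232881

Result: 984770902183611232881
Multiplications needed: 6 (6 lines after 9^1)

9^22 = 984770902183611232881. Using exponentiation by squaring, this requires 6 multiplications. The key idea: if the exponent is even, square the half-power; if odd, multiply by the base once.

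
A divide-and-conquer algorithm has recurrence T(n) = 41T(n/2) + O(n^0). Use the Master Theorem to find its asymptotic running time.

Master Theorem for T(n) = 41T(n/2) + O(n^0):

a = 41, b = 2, c = 0
log_b(a) = log_2(41) = 5.3576

Case 1: c = 0 < log_2(41) = 5.3576
T(n) = O(n^(log_2 41))

For T(n) = 41T(n/2) + O(n^0): log_2(41) = 5.3576. This is Case 1 of the Master Theorem (c < log_b(a), work dominated by leaves), giving O(n^(log_2 41)).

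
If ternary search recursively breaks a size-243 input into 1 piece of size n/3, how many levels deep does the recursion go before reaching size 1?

For divide and conquer with division factor 3:

Problem sizes at each level:
Level 0: 243
Level 1: 81
Level 2: 27
Level 3: 9
Level 4: 3
Level 5: 1

The root is level 0 and the size-1 base case is level 5 (the tree spans levels 0 through 5, i.e. 6 levels counting the root), so the depth is the number of divisions: log_3(243) = 5

The recursion tree depth is log_3(243) = 5. At each level, the problem size is divided by 3, so it takes 5 divisions to reduce to a base case of size 1. The algorithm makes 1 recursive call at each level.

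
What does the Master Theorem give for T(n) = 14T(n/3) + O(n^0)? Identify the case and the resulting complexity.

Master Theorem for T(n) = 14T(n/3) + O(n^0):

a = 14, b = 3, c = 0
log_b(a) = log_3(14) = 2.4022

Case 1: c = 0 < log_3(14) = 2.4022
T(n) = O(n^(log_3 14))

For T(n) = 14T(n/3) + O(n^0): log_3(14) = 2.4022. This is Case 1 of the Master Theorem (c < log_b(a), work dominated by leaves), giving O(n^(log_3 14)).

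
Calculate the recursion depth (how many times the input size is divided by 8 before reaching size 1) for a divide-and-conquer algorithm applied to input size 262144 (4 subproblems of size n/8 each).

For divide and conquer with division factor 8:

Problem sizes at each level:
Level 0: 262144
Level 1: 32768
Level 2: 4096
Level 3: 512
Level 4: 64
Level 5: 8
Level 6: 1

The root is level 0 and the size-1 base case is level 6 (the tree spans levels 0 through 6, i.e. 7 levels counting the root), so the depth is the number of divisions: log_8(262144) = 6

The recursion tree depth is log_8(262144) = 6. At each level, the problem size is divided by 8, so it takes 6 divisions to reduce to a base case of size 1. The algorithm makes 4 recursive calls at each level.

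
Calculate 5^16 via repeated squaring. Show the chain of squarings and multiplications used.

Computing 5^16 by squaring (build up from 5^1; each line after the first costs one multiplication):

5^1 = 5
5^2 = (5^1)^2 = 5^2 = 25
5^4 = (5^2)^2 = 25^2 = 625
5^8 = (5^4)^2 = 625^2 = 390625
5^16 = (5^8)^2 = 390625^2 = 152587890625

Result: 152587890625
Multiplications needed: 4 (4 lines after 5^1)

5^16 = 152587890625. Using exponentiation by squaring, this requires 4 multiplications. The key idea: if the exponent is even, square the half-power; if odd, multiply by the base once.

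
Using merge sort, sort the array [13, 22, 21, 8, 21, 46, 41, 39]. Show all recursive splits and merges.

Merge sort trace:

Split: [13, 22, 21, 8, 21, 46, 41, 39] -> [13, 22, 21, 8] and [21, 46, 41, 39]
  Split: [13, 22, 21, 8] -> [13, 22] and [21, 8]
    Split: [13, 22] -> [13] and [22]
    Merge: [13] + [22] -> [13, 22]
    Split: [21, 8] -> [21] and [8]
    Merge: [21] + [8] -> [8, 21]
  Merge: [13, 22] + [8, 21] -> [8, 13, 21, 22]
  Split: [21, 46, 41, 39] -> [21, 46] and [41, 39]
    Split: [21, 46] -> [21] and [46]
    Merge: [21] + [46] -> [21, 46]
    Split: [41, 39] -> [41] and [39]
    Merge: [41] + [39] -> [39, 41]
  Merge: [21, 46] + [39, 41] -> [21, 39, 41, 46]
Merge: [8, 13, 21, 22] + [21, 39, 41, 46] -> [8, 13, 21, 21, 22, 39, 41, 46]

Final sorted array: [8, 13, 21, 21, 22, 39, 41, 46]

The merge sort proceeds by recursively splitting the array and merging sorted halves.
After all merges, the sorted array is [8, 13, 21, 21, 22, 39, 41, 46].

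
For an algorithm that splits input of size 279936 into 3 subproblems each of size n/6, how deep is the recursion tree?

For divide and conquer with division factor 6:

Problem sizes at each level:
Level 0: 279936
Level 1: 46656
Level 2: 7776
Level 3: 1296
Level 4: 216
Level 5: 36
Level 6: 6
Level 7: 1

The root is level 0 and the size-1 base case is level 7 (the tree spans levels 0 through 7, i.e. 8 levels counting the root), so the depth is the number of divisions: log_6(279936) = 7

The recursion tree depth is log_6(279936) = 7. At each level, the problem size is divided by 6, so it takes 7 divisions to reduce to a base case of size 1. The algorithm makes 3 recursive calls at each level.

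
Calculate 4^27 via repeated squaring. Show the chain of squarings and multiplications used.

Computing 4^27 by squaring (build up from 4^1; each line after the first costs one multiplication):

4^1 = 4
4^2 = (4^1)^2 = 4^2 = 16
4^3 = 4 * 4^2 = 4 * 16 = 64
4^6 = (4^3)^2 = 64^2 = 4096
4^12 = (4^6)^2 = 4096^2 = 16777216
4^13 = 4 * 4^12 = 4 * 16777216 = 67108864
4^26 = (4^13)^2 = 67108864^2 = 4503599627370496
4^27 = 4 * 4^26 = 4 * 4503599627370496 = 18014398509481984

Result: 18014398509481984
Multiplications needed: 7 (7 lines after 4^1)

4^27 = 18014398509481984. Using exponentiation by squaring, this requires 7 multiplications. The key idea: if the exponent is even, square the half-power; if odd, multiply by the base once.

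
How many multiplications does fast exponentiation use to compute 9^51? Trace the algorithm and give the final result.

Computing 9^51 by squaring (build up from 9^1; each line after the first costs one multiplication):

9^1 = 9
9^2 = (9^1)^2 = 9^2 = 81
9^3 = 9 * 9^2 = 9 * 81 = 729
9^6 = (9^3)^2 = 729^2 = 531441
9^12 = (9^6)^2 = 531441^2 = 282429536481
9^24 = (9^12)^2 = 282429536481^2 = 79766443076872509863361
9^25 = 9 * 9^24 = 9 * 79766443076872509863361 = 717897987691852588770249
9^50 = (9^25)^2 = 717897987691852588770249^2 = 515377520732011331036461129765621272702107522001
9^51 = 9 * 9^50 = 9 * 515377520732011331036461129765621272702107522001 = 4638397686588101979328150167890591454318967698009

Result: 4638397686588101979328150167890591454318967698009
Multiplications needed: 8 (8 lines after 9^1)

9^51 = 4638397686588101979328150167890591454318967698009. Using exponentiation by squaring, this requires 8 multiplications. The key idea: if the exponent is even, square the half-power; if odd, multiply by the base once.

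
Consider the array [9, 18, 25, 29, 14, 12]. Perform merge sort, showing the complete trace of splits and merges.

Merge sort trace:

Split: [9, 18, 25, 29, 14, 12] -> [9, 18, 25] and [29, 14, 12]
  Split: [9, 18, 25] -> [9] and [18, 25]
    Split: [18, 25] -> [18] and [25]
    Merge: [18] + [25] -> [18, 25]
  Merge: [9] + [18, 25] -> [9, 18, 25]
  Split: [29, 14, 12] -> [29] and [14, 12]
    Split: [14, 12] -> [14] and [12]
    Merge: [14] + [12] -> [12, 14]
  Merge: [29] + [12, 14] -> [12, 14, 29]
Merge: [9, 18, 25] + [12, 14, 29] -> [9, 12, 14, 18, 25, 29]

Final sorted array: [9, 12, 14, 18, 25, 29]

The merge sort proceeds by recursively splitting the array and merging sorted halves.
After all merges, the sorted array is [9, 12, 14, 18, 25, 29].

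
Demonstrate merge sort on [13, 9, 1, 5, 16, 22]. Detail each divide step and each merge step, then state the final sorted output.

Merge sort trace:

Split: [13, 9, 1, 5, 16, 22] -> [13, 9, 1] and [5, 16, 22]
  Split: [13, 9, 1] -> [13] and [9, 1]
    Split: [9, 1] -> [9] and [1]
    Merge: [9] + [1] -> [1, 9]
  Merge: [13] + [1, 9] -> [1, 9, 13]
  Split: [5, 16, 22] -> [5] and [16, 22]
    Split: [16, 22] -> [16] and [22]
    Merge: [16] + [22] -> [16, 22]
  Merge: [5] + [16, 22] -> [5, 16, 22]
Merge: [1, 9, 13] + [5, 16, 22] -> [1, 5, 9, 13, 16, 22]

Final sorted array: [1, 5, 9, 13, 16, 22]

The merge sort proceeds by recursively splitting the array and merging sorted halves.
After all merges, the sorted array is [1, 5, 9, 13, 16, 22].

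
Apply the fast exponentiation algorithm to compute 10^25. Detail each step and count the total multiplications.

Computing 10^25 by squaring (build up from 10^1; each line after the first costs one multiplication):

10^1 = 10
10^2 = (10^1)^2 = 10^2 = 100
10^3 = 10 * 10^2 = 10 * 100 = 1000
10^6 = (10^3)^2 = 1000^2 = 1000000
10^12 = (10^6)^2 = 1000000^2 = 1000000000000
10^24 = (10^12)^2 = 1000000000000^2 = 1000000000000000000000000
10^25 = 10 * 10^24 = 10 * 1000000000000000000000000 = 10000000000000000000000000

Result: 10000000000000000000000000
Multiplications needed: 6 (6 lines after 10^1)

10^25 = 10000000000000000000000000. Using exponentiation by squaring, this requires 6 multiplications. The key idea: if the exponent is even, square the half-power; if odd, multiply by the base once.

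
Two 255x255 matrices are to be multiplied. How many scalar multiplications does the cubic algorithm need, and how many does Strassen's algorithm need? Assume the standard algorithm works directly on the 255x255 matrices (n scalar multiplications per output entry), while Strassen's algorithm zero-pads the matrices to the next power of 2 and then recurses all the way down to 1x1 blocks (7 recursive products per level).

Matrix multiplication for 255x255 matrices:

Strassen's algorithm requires power-of-2 dimensions. Pad 255x255 to 256x256 (next power of 2).

Standard algorithm: 255^3 = 16581375 multiplications
Strassen's algorithm: 7^(log2(256)) = 7^8 = 5764801 multiplications
Savings: 16581375 - 5764801 = 10816574 multiplications

Standard: 16581375 multiplications (255^3). Strassen: 5764801 multiplications (7^8, after padding to 256x256). Strassen reduces 8 recursive multiplications to 7 at each level.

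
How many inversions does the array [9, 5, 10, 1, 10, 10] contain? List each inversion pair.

Finding inversions in [9, 5, 10, 1, 10, 10]:

(0, 1): arr[0]=9 > arr[1]=5
(0, 3): arr[0]=9 > arr[3]=1
(1, 3): arr[1]=5 > arr[3]=1
(2, 3): arr[2]=10 > arr[3]=1

Total inversions: 4

The array has 4 inversion(s): (0,1), (0,3), (1,3), (2,3). Each pair (i,j) satisfies i < j and arr[i] > arr[j].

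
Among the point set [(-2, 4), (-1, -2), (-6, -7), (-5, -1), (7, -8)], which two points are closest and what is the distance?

Computing all pairwise distances among 5 points:

d((-2, 4), (-1, -2)) = 6.0828
d((-2, 4), (-6, -7)) = 11.7047
d((-2, 4), (-5, -1)) = 5.831
d((-2, 4), (7, -8)) = 15.0
d((-1, -2), (-6, -7)) = 7.0711
d((-1, -2), (-5, -1)) = 4.1231 <-- minimum
d((-1, -2), (7, -8)) = 10.0
d((-6, -7), (-5, -1)) = 6.0828
d((-6, -7), (7, -8)) = 13.0384
d((-5, -1), (7, -8)) = 13.8924

Closest pair: (-1, -2) and (-5, -1) with distance 4.1231

The closest pair is (-1, -2) and (-5, -1) with Euclidean distance 4.1231. For 5 points, brute-force pairwise comparison is shown above. For large n, the divide-and-conquer algorithm (sort by x, recurse on halves, check the dividing strip) achieves O(n log n).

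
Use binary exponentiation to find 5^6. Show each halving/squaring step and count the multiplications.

Computing 5^6 by squaring (build up from 5^1; each line after the first costs one multiplication):

5^1 = 5
5^2 = (5^1)^2 = 5^2 = 25
5^3 = 5 * 5^2 = 5 * 25 = 125
5^6 = (5^3)^2 = 125^2 = 15625

Result: 15625
Multiplications needed: 3 (3 lines after 5^1)

5^6 = 15625. Using exponentiation by squaring, this requires 3 multiplications. The key idea: if the exponent is even, square the half-power; if odd, multiply by the base once.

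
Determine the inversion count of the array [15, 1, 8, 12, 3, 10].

Finding inversions in [15, 1, 8, 12, 3, 10]:

(0, 1): arr[0]=15 > arr[1]=1
(0, 2): arr[0]=15 > arr[2]=8
(0, 3): arr[0]=15 > arr[3]=12
(0, 4): arr[0]=15 > arr[4]=3
(0, 5): arr[0]=15 > arr[5]=10
(2, 4): arr[2]=8 > arr[4]=3
(3, 4): arr[3]=12 > arr[4]=3
(3, 5): arr[3]=12 > arr[5]=10

Total inversions: 8

The array has 8 inversion(s): (0,1), (0,2), (0,3), (0,4), (0,5), (2,4), (3,4), (3,5). Each pair (i,j) satisfies i < j and arr[i] > arr[j].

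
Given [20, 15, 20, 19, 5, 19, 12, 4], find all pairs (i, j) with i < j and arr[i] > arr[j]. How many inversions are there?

Finding inversions in [20, 15, 20, 19, 5, 19, 12, 4]:

(0, 1): arr[0]=20 > arr[1]=15
(0, 3): arr[0]=20 > arr[3]=19
(0, 4): arr[0]=20 > arr[4]=5
(0, 5): arr[0]=20 > arr[5]=19
(0, 6): arr[0]=20 > arr[6]=12
(0, 7): arr[0]=20 > arr[7]=4
(1, 4): arr[1]=15 > arr[4]=5
(1, 6): arr[1]=15 > arr[6]=12
(1, 7): arr[1]=15 > arr[7]=4
(2, 3): arr[2]=20 > arr[3]=19
(2, 4): arr[2]=20 > arr[4]=5
(2, 5): arr[2]=20 > arr[5]=19
(2, 6): arr[2]=20 > arr[6]=12
(2, 7): arr[2]=20 > arr[7]=4
(3, 4): arr[3]=19 > arr[4]=5
(3, 6): arr[3]=19 > arr[6]=12
(3, 7): arr[3]=19 > arr[7]=4
(4, 7): arr[4]=5 > arr[7]=4
(5, 6): arr[5]=19 > arr[6]=12
(5, 7): arr[5]=19 > arr[7]=4
(6, 7): arr[6]=12 > arr[7]=4

Total inversions: 21

The array has 21 inversion(s): (0,1), (0,3), (0,4), (0,5), (0,6), (0,7), (1,4), (1,6), (1,7), (2,3), (2,4), (2,5), (2,6), (2,7), (3,4), (3,6), (3,7), (4,7), (5,6), (5,7), (6,7). Each pair (i,j) satisfies i < j and arr[i] > arr[j].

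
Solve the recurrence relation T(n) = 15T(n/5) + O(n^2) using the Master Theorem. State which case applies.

Master Theorem for T(n) = 15T(n/5) + O(n^2):

a = 15, b = 5, c = 2
log_b(a) = log_5(15) = 1.6826

Case 3: c = 2 > log_5(15) = 1.6826
T(n) = O(n^2) = O(n^2)

For T(n) = 15T(n/5) + O(n^2): log_5(15) = 1.6826. This is Case 3 of the Master Theorem (c > log_b(a), work dominated by root), giving O(n^2).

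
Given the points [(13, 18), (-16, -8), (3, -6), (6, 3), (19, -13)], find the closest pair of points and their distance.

Computing all pairwise distances among 5 points:

d((13, 18), (-16, -8)) = 38.9487
d((13, 18), (3, -6)) = 26.0
d((13, 18), (6, 3)) = 16.5529
d((13, 18), (19, -13)) = 31.5753
d((-16, -8), (3, -6)) = 19.105
d((-16, -8), (6, 3)) = 24.5967
d((-16, -8), (19, -13)) = 35.3553
d((3, -6), (6, 3)) = 9.4868 <-- minimum
d((3, -6), (19, -13)) = 17.4642
d((6, 3), (19, -13)) = 20.6155

Closest pair: (3, -6) and (6, 3) with distance 9.4868

The closest pair is (3, -6) and (6, 3) with Euclidean distance 9.4868. For 5 points, brute-force pairwise comparison is shown above. For large n, the divide-and-conquer algorithm (sort by x, recurse on halves, check the dividing strip) achieves O(n log n).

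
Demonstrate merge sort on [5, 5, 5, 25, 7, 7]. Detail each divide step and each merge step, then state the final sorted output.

Merge sort trace:

Split: [5, 5, 5, 25, 7, 7] -> [5, 5, 5] and [25, 7, 7]
  Split: [5, 5, 5] -> [5] and [5, 5]
    Split: [5, 5] -> [5] and [5]
    Merge: [5] + [5] -> [5, 5]
  Merge: [5] + [5, 5] -> [5, 5, 5]
  Split: [25, 7, 7] -> [25] and [7, 7]
    Split: [7, 7] -> [7] and [7]
    Merge: [7] + [7] -> [7, 7]
  Merge: [25] + [7, 7] -> [7, 7, 25]
Merge: [5, 5, 5] + [7, 7, 25] -> [5, 5, 5, 7, 7, 25]

Final sorted array: [5, 5, 5, 7, 7, 25]

The merge sort proceeds by recursively splitting the array and merging sorted halves.
After all merges, the sorted array is [5, 5, 5, 7, 7, 25].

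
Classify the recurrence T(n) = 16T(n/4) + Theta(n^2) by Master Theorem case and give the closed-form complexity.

Master Theorem for T(n) = 16T(n/4) + O(n^2):

a = 16, b = 4, c = 2
log_b(a) = log_4(16) = 2.0000

Case 2: c = 2 = log_4(16) = 2.0000
T(n) = O(n^2 log n) = O(n^2 log n)

For T(n) = 16T(n/4) + O(n^2): log_4(16) = 2.0000. This is Case 2 of the Master Theorem (c = log_b(a), equal work at all levels), giving O(n^2 log n).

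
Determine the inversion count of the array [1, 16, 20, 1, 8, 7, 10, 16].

Finding inversions in [1, 16, 20, 1, 8, 7, 10, 16]:

(1, 3): arr[1]=16 > arr[3]=1
(1, 4): arr[1]=16 > arr[4]=8
(1, 5): arr[1]=16 > arr[5]=7
(1, 6): arr[1]=16 > arr[6]=10
(2, 3): arr[2]=20 > arr[3]=1
(2, 4): arr[2]=20 > arr[4]=8
(2, 5): arr[2]=20 > arr[5]=7
(2, 6): arr[2]=20 > arr[6]=10
(2, 7): arr[2]=20 > arr[7]=16
(4, 5): arr[4]=8 > arr[5]=7

Total inversions: 10

The array has 10 inversion(s): (1,3), (1,4), (1,5), (1,6), (2,3), (2,4), (2,5), (2,6), (2,7), (4,5). Each pair (i,j) satisfies i < j and arr[i] > arr[j].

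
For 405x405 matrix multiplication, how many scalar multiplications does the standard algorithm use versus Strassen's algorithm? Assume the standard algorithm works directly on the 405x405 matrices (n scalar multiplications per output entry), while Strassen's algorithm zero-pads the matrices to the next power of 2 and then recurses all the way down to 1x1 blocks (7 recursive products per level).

Matrix multiplication for 405x405 matrices:

Strassen's algorithm requires power-of-2 dimensions. Pad 405x405 to 512x512 (next power of 2).

Standard algorithm: 405^3 = 66430125 multiplications
Strassen's algorithm: 7^(log2(512)) = 7^9 = 40353607 multiplications
Savings: 66430125 - 40353607 = 26076518 multiplications

Standard: 66430125 multiplications (405^3). Strassen: 40353607 multiplications (7^9, after padding to 512x512). Strassen reduces 8 recursive multiplications to 7 at each level.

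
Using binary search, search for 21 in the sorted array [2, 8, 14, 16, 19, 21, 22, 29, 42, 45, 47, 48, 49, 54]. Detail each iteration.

Binary search for 21 in [2, 8, 14, 16, 19, 21, 22, 29, 42, 45, 47, 48, 49, 54]:

lo=0, hi=13, mid=6, arr[mid]=22 -> 22 > 21, search left half
lo=0, hi=5, mid=2, arr[mid]=14 -> 14 < 21, search right half
lo=3, hi=5, mid=4, arr[mid]=19 -> 19 < 21, search right half
lo=5, hi=5, mid=5, arr[mid]=21 -> Found target at index 5!

Binary search finds 21 at index 5 after 4 comparisons. The search repeatedly halves the search space by comparing with the middle element.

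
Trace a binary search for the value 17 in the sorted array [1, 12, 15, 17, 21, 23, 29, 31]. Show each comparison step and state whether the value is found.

Binary search for 17 in [1, 12, 15, 17, 21, 23, 29, 31]:

lo=0, hi=7, mid=3, arr[mid]=17 -> Found target at index 3!

Binary search finds 17 at index 3 after 1 comparisons. The search repeatedly halves the search space by comparing with the middle element.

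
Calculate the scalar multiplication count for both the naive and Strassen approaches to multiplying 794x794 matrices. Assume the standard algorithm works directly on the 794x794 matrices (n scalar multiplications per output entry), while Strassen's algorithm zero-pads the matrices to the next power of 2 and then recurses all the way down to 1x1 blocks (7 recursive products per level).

Matrix multiplication for 794x794 matrices:

Strassen's algorithm requires power-of-2 dimensions. Pad 794x794 to 1024x1024 (next power of 2).

Standard algorithm: 794^3 = 500566184 multiplications
Strassen's algorithm: 7^(log2(1024)) = 7^10 = 282475249 multiplications
Savings: 500566184 - 282475249 = 218090935 multiplications

Standard: 500566184 multiplications (794^3). Strassen: 282475249 multiplications (7^10, after padding to 1024x1024). Strassen reduces 8 recursive multiplications to 7 at each level.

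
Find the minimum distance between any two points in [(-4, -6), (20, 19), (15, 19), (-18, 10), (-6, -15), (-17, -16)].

Computing all pairwise distances among 6 points:

d((-4, -6), (20, 19)) = 34.6554
d((-4, -6), (15, 19)) = 31.4006
d((-4, -6), (-18, 10)) = 21.2603
d((-4, -6), (-6, -15)) = 9.2195
d((-4, -6), (-17, -16)) = 16.4012
d((20, 19), (15, 19)) = 5.0 <-- minimum
d((20, 19), (-18, 10)) = 39.0512
d((20, 19), (-6, -15)) = 42.8019
d((20, 19), (-17, -16)) = 50.9313
d((15, 19), (-18, 10)) = 34.2053
d((15, 19), (-6, -15)) = 39.9625
d((15, 19), (-17, -16)) = 47.4236
d((-18, 10), (-6, -15)) = 27.7308
d((-18, 10), (-17, -16)) = 26.0192
d((-6, -15), (-17, -16)) = 11.0454

Closest pair: (20, 19) and (15, 19) with distance 5.0

The closest pair is (20, 19) and (15, 19) with Euclidean distance 5.0. For 6 points, brute-force pairwise comparison is shown above. For large n, the divide-and-conquer algorithm (sort by x, recurse on halves, check the dividing strip) achieves O(n log n).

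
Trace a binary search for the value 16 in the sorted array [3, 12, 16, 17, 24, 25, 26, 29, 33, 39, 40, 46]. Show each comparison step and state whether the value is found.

Binary search for 16 in [3, 12, 16, 17, 24, 25, 26, 29, 33, 39, 40, 46]:

lo=0, hi=11, mid=5, arr[mid]=25 -> 25 > 16, search left half
lo=0, hi=4, mid=2, arr[mid]=16 -> Found target at index 2!

Binary search finds 16 at index 2 after 2 comparisons. The search repeatedly halves the search space by comparing with the middle element.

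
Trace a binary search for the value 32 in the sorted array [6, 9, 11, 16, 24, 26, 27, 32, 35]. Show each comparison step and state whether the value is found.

Binary search for 32 in [6, 9, 11, 16, 24, 26, 27, 32, 35]:

lo=0, hi=8, mid=4, arr[mid]=24 -> 24 < 32, search right half
lo=5, hi=8, mid=6, arr[mid]=27 -> 27 < 32, search right half
lo=7, hi=8, mid=7, arr[mid]=32 -> Found target at index 7!

Binary search finds 32 at index 7 after 3 comparisons. The search repeatedly halves the search space by comparing with the middle element.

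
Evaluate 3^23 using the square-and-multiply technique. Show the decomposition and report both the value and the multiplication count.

Computing 3^23 by squaring (build up from 3^1; each line after the first costs one multiplication):

3^1 = 3
3^2 = (3^1)^2 = 3^2 = 9
3^4 = (3^2)^2 = 9^2 = 81
3^5 = 3 * 3^4 = 3 * 81 = 243
3^10 = (3^5)^2 = 243^2 = 59049
3^11 = 3 * 3^10 = 3 * 59049 = 177147
3^22 = (3^11)^2 = 177147^2 = 31381059609
3^23 = 3 * 3^22 = 3 * 31381059609 = 94143178827

Result: 94143178827
Multiplications needed: 7 (7 lines after 3^1)

3^23 = 94143178827. Using exponentiation by squaring, this requires 7 multiplications. The key idea: if the exponent is even, square the half-power; if odd, multiply by the base once.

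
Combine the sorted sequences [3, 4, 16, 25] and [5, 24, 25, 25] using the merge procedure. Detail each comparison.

Merging process:

Compare 3 vs 5: take 3 from left. Merged: [3]
Compare 4 vs 5: take 4 from left. Merged: [3, 4]
Compare 16 vs 5: take 5 from right. Merged: [3, 4, 5]
Compare 16 vs 24: take 16 from left. Merged: [3, 4, 5, 16]
Compare 25 vs 24: take 24 from right. Merged: [3, 4, 5, 16, 24]
Compare 25 vs 25: take 25 from left. Merged: [3, 4, 5, 16, 24, 25]
Append remaining from right: [25, 25]. Merged: [3, 4, 5, 16, 24, 25, 25, 25]

Final merged array: [3, 4, 5, 16, 24, 25, 25, 25]
Total comparisons: 6

The merged array is [3, 4, 5, 16, 24, 25, 25, 25], requiring 6 comparisons. The merge step runs in O(n) time where n is the total number of elements.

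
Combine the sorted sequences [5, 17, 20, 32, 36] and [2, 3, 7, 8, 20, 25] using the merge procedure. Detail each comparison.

Merging process:

Compare 5 vs 2: take 2 from right. Merged: [2]
Compare 5 vs 3: take 3 from right. Merged: [2, 3]
Compare 5 vs 7: take 5 from left. Merged: [2, 3, 5]
Compare 17 vs 7: take 7 from right. Merged: [2, 3, 5, 7]
Compare 17 vs 8: take 8 from right. Merged: [2, 3, 5, 7, 8]
Compare 17 vs 20: take 17 from left. Merged: [2, 3, 5, 7, 8, 17]
Compare 20 vs 20: take 20 from left. Merged: [2, 3, 5, 7, 8, 17, 20]
Compare 32 vs 20: take 20 from right. Merged: [2, 3, 5, 7, 8, 17, 20, 20]
Compare 32 vs 25: take 25 from right. Merged: [2, 3, 5, 7, 8, 17, 20, 20, 25]
Append remaining from left: [32, 36]. Merged: [2, 3, 5, 7, 8, 17, 20, 20, 25, 32, 36]

Final merged array: [2, 3, 5, 7, 8, 17, 20, 20, 25, 32, 36]
Total comparisons: 9

The merged array is [2, 3, 5, 7, 8, 17, 20, 20, 25, 32, 36], requiring 9 comparisons. The merge step runs in O(n) time where n is the total number of elements.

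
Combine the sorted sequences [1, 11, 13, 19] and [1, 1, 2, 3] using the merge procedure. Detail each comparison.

Merging process:

Compare 1 vs 1: take 1 from left. Merged: [1]
Compare 11 vs 1: take 1 from right. Merged: [1, 1]
Compare 11 vs 1: take 1 from right. Merged: [1, 1, 1]
Compare 11 vs 2: take 2 from right. Merged: [1, 1, 1, 2]
Compare 11 vs 3: take 3 from right. Merged: [1, 1, 1, 2, 3]
Append remaining from left: [11, 13, 19]. Merged: [1, 1, 1, 2, 3, 11, 13, 19]

Final merged array: [1, 1, 1, 2, 3, 11, 13, 19]
Total comparisons: 5

The merged array is [1, 1, 1, 2, 3, 11, 13, 19], requiring 5 comparisons. The merge step runs in O(n) time where n is the total number of elements.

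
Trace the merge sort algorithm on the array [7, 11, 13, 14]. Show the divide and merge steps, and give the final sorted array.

Merge sort trace:

Split: [7, 11, 13, 14] -> [7, 11] and [13, 14]
  Split: [7, 11] -> [7] and [11]
  Merge: [7] + [11] -> [7, 11]
  Split: [13, 14] -> [13] and [14]
  Merge: [13] + [14] -> [13, 14]
Merge: [7, 11] + [13, 14] -> [7, 11, 13, 14]

Final sorted array: [7, 11, 13, 14]

The merge sort proceeds by recursively splitting the array and merging sorted halves.
After all merges, the sorted array is [7, 11, 13, 14].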